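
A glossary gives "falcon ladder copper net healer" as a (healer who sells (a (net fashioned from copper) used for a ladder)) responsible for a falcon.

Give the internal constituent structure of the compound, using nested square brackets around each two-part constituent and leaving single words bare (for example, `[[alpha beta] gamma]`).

[falcon [[ladder [copper net]] healer]]

The outermost head in the paraphrase is "healer" (specifically "ladder copper net healer"), modified by "falcon".
Within "ladder copper net healer", the head is "healer" and the modifier is "ladder copper net".
Within "ladder copper net", the head is "net" (specifically "copper net") and the modifier is "ladder".
Within "copper net", the head is "net" and the modifier is "copper".
Assembled: [falcon [[ladder [copper net]] healer]].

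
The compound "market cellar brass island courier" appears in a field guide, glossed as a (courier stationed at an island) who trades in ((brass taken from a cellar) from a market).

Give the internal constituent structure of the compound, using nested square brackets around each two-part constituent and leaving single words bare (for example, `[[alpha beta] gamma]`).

At the top level: head "courier" (specifically "island courier"); modifier "market cellar brass".
Inside "market cellar brass": head "brass" (specifically "cellar brass"), modifier "market".
Inside "cellar brass": head "brass", modifier "cellar".
Inside "island courier": head "courier", modifier "island".
Putting it together: [[market [cellar brass]] [island courier]].

[[market [cellar brass]] [island courier]]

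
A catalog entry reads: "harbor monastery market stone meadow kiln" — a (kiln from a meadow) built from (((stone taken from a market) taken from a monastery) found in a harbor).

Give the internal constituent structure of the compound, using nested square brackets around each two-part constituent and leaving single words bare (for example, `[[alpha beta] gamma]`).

[[harbor [monastery [market stone]]] [meadow kiln]]

At the top level: head "kiln" (specifically "meadow kiln"); modifier "harbor monastery market stone".
Within "harbor monastery market stone", the head is "stone" (specifically "monastery market stone") and the modifier is "harbor".
Within "monastery market stone", the head is "stone" (specifically "market stone") and the modifier is "monastery".
Within "market stone", the head is "stone" and the modifier is "market".
Within "meadow kiln", the head is "kiln" and the modifier is "meadow".
Assembled: [[harbor [monastery [market stone]]] [meadow kiln]].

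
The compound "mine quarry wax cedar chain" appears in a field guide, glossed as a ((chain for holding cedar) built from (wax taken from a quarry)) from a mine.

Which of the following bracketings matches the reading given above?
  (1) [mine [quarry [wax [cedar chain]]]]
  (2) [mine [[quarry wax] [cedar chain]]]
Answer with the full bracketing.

The paraphrase's head is the "chain" part ("quarry wax cedar chain"); its modifier is "mine".
That top-level split, carried through the inner groups, gives [mine [[quarry wax] [cedar chain]]].

[mine [[quarry wax] [cedar chain]]]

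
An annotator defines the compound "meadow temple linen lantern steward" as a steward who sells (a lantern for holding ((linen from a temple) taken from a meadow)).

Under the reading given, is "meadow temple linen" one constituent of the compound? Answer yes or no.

yes

The paraphrase groups the words so that "meadow temple linen" is one unit: it corresponds to a single parenthesized sub-phrase.
The full structure is [[[meadow [temple linen]] lantern] steward], in which [meadow temple linen] is a constituent.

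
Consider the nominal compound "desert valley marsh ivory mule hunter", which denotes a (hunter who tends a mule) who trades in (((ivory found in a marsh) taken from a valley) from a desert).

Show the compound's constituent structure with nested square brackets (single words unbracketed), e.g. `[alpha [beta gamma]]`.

[[desert [valley [marsh ivory]]] [mule hunter]]

Whole compound: head "hunter" (specifically "mule hunter"), modifier "desert valley marsh ivory".
Inside "desert valley marsh ivory": head "ivory" (specifically "valley marsh ivory"), modifier "desert".
Inside "valley marsh ivory": head "ivory" (specifically "marsh ivory"), modifier "valley".
Inside "marsh ivory": head "ivory", modifier "marsh".
Inside "mule hunter": head "hunter", modifier "mule".
So the structure is [[desert [valley [marsh ivory]]] [mule hunter]].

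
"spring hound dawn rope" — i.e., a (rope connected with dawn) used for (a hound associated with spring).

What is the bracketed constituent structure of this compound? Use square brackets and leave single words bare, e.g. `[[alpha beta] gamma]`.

Overall it is a kind of rope (specifically "dawn rope"); the modifier is "spring hound".
"spring hound" → head "hound", modifier "spring".
"dawn rope" → head "rope", modifier "dawn".
So the structure is [[spring hound] [dawn rope]].

[[spring hound] [dawn rope]]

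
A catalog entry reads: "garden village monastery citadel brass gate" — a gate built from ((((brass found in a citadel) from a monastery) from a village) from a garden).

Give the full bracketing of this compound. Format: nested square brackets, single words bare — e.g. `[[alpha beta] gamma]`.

[[garden [village [monastery [citadel brass]]]] gate]

The outermost head in the paraphrase is "gate", modified by "garden village monastery citadel brass".
Inside "garden village monastery citadel brass": head "brass" (specifically "village monastery citadel brass"), modifier "garden".
Inside "village monastery citadel brass": head "brass" (specifically "monastery citadel brass"), modifier "village".
Inside "monastery citadel brass": head "brass" (specifically "citadel brass"), modifier "monastery".
Inside "citadel brass": head "brass", modifier "citadel".
Assembled: [[garden [village [monastery [citadel brass]]]] gate].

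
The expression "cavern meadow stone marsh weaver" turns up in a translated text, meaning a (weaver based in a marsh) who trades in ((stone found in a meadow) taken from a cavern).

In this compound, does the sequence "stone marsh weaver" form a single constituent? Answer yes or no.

no

The top-level split is [cavern meadow stone] [marsh weaver]; the full structure is [[cavern [meadow stone]] [marsh weaver]].
"stone marsh weaver" straddles a constituent boundary, so it is not a single unit.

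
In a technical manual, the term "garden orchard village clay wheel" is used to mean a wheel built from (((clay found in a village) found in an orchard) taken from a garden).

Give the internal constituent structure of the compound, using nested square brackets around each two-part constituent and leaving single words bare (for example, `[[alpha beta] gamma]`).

[[garden [orchard [village clay]]] wheel]

The outermost head in the paraphrase is "wheel", modified by "garden orchard village clay".
"garden orchard village clay" → head "clay" (specifically "orchard village clay"), modifier "garden".
"orchard village clay" → head "clay" (specifically "village clay"), modifier "orchard".
"village clay" → head "clay", modifier "village".
Putting it together: [[garden [orchard [village clay]]] wheel].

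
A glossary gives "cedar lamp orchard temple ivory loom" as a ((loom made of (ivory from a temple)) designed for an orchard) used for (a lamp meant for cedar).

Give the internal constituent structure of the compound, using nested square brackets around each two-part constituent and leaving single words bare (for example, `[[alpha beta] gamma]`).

Whole compound: head "loom" (specifically "orchard temple ivory loom"), modifier "cedar lamp".
Within "cedar lamp", the head is "lamp" and the modifier is "cedar".
Within "orchard temple ivory loom", the head is "loom" (specifically "temple ivory loom") and the modifier is "orchard".
Within "temple ivory loom", the head is "loom" and the modifier is "temple ivory".
Within "temple ivory", the head is "ivory" and the modifier is "temple".
Putting it together: [[cedar lamp] [orchard [[temple ivory] loom]]].

[[cedar lamp] [orchard [[temple ivory] loom]]]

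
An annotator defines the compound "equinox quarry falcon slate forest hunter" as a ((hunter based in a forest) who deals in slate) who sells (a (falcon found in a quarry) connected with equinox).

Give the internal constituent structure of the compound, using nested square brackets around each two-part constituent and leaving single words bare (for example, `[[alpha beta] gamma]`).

[[equinox [quarry falcon]] [slate [forest hunter]]]

Whole compound: head "hunter" (specifically "slate forest hunter"), modifier "equinox quarry falcon".
"equinox quarry falcon" → head "falcon" (specifically "quarry falcon"), modifier "equinox".
"quarry falcon" → head "falcon", modifier "quarry".
"slate forest hunter" → head "hunter" (specifically "forest hunter"), modifier "slate".
"forest hunter" → head "hunter", modifier "forest".
Putting it together: [[equinox [quarry falcon]] [slate [forest hunter]]].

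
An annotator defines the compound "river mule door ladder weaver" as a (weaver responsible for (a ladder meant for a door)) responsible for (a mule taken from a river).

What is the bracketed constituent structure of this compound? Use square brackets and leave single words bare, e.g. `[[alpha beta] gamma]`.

Overall it is a kind of weaver (specifically "door ladder weaver"); the modifier is "river mule".
"river mule" → head "mule", modifier "river".
"door ladder weaver" → head "weaver", modifier "door ladder".
"door ladder" → head "ladder", modifier "door".
So the structure is [[river mule] [[door ladder] weaver]].

[[river mule] [[door ladder] weaver]]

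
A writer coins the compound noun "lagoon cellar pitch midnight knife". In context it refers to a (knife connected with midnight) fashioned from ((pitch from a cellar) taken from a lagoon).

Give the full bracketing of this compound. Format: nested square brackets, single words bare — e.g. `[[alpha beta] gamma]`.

At the top level: head "knife" (specifically "midnight knife"); modifier "lagoon cellar pitch".
Inside "lagoon cellar pitch": head "pitch" (specifically "cellar pitch"), modifier "lagoon".
Inside "cellar pitch": head "pitch", modifier "cellar".
Inside "midnight knife": head "knife", modifier "midnight".
Assembled: [[lagoon [cellar pitch]] [midnight knife]].

[[lagoon [cellar pitch]] [midnight knife]]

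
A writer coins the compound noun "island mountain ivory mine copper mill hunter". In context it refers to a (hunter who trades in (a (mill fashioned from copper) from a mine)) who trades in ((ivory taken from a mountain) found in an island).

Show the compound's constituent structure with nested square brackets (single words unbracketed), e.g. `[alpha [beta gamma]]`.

[[island [mountain ivory]] [[mine [copper mill]] hunter]]

Overall it is a kind of hunter (specifically "mine copper mill hunter"); the modifier is "island mountain ivory".
Inside "island mountain ivory": head "ivory" (specifically "mountain ivory"), modifier "island".
Inside "mountain ivory": head "ivory", modifier "mountain".
Inside "mine copper mill hunter": head "hunter", modifier "mine copper mill".
Inside "mine copper mill": head "mill" (specifically "copper mill"), modifier "mine".
Inside "copper mill": head "mill", modifier "copper".
Assembled: [[island [mountain ivory]] [[mine [copper mill]] hunter]].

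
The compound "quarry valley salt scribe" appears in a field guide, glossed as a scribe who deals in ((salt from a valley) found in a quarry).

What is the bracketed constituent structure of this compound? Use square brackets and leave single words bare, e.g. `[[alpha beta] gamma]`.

[[quarry [valley salt]] scribe]

At the top level: head "scribe"; modifier "quarry valley salt".
Within "quarry valley salt", the head is "salt" (specifically "valley salt") and the modifier is "quarry".
Within "valley salt", the head is "salt" and the modifier is "valley".
So the structure is [[quarry [valley salt]] scribe].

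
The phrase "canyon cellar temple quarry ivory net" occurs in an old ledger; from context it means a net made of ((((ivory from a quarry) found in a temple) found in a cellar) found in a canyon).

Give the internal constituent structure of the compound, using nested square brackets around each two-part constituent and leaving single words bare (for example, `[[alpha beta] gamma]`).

Overall it is a kind of net; the modifier is "canyon cellar temple quarry ivory".
Inside "canyon cellar temple quarry ivory": head "ivory" (specifically "cellar temple quarry ivory"), modifier "canyon".
Inside "cellar temple quarry ivory": head "ivory" (specifically "temple quarry ivory"), modifier "cellar".
Inside "temple quarry ivory": head "ivory" (specifically "quarry ivory"), modifier "temple".
Inside "quarry ivory": head "ivory", modifier "quarry".
Putting it together: [[canyon [cellar [temple [quarry ivory]]]] net].

[[canyon [cellar [temple [quarry ivory]]]] net]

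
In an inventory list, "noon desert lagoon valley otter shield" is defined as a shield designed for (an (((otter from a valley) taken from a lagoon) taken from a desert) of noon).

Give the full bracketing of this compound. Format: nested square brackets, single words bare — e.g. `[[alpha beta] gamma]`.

At the top level: head "shield"; modifier "noon desert lagoon valley otter".
Within "noon desert lagoon valley otter", the head is "otter" (specifically "desert lagoon valley otter") and the modifier is "noon".
Within "desert lagoon valley otter", the head is "otter" (specifically "lagoon valley otter") and the modifier is "desert".
Within "lagoon valley otter", the head is "otter" (specifically "valley otter") and the modifier is "lagoon".
Within "valley otter", the head is "otter" and the modifier is "valley".
So the structure is [[noon [desert [lagoon [valley otter]]]] shield].

[[noon [desert [lagoon [valley otter]]]] shield]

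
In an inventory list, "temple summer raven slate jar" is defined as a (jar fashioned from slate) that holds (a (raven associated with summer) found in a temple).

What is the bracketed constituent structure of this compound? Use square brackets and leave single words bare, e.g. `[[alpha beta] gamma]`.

At the top level: head "jar" (specifically "slate jar"); modifier "temple summer raven".
Inside "temple summer raven": head "raven" (specifically "summer raven"), modifier "temple".
Inside "summer raven": head "raven", modifier "summer".
Inside "slate jar": head "jar", modifier "slate".
Putting it together: [[temple [summer raven]] [slate jar]].

[[temple [summer raven]] [slate jar]]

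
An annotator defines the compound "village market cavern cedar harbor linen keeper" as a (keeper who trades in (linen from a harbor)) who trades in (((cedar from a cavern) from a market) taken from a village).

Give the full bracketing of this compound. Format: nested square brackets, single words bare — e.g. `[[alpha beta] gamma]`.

At the top level: head "keeper" (specifically "harbor linen keeper"); modifier "village market cavern cedar".
Inside "village market cavern cedar": head "cedar" (specifically "market cavern cedar"), modifier "village".
Inside "market cavern cedar": head "cedar" (specifically "cavern cedar"), modifier "market".
Inside "cavern cedar": head "cedar", modifier "cavern".
Inside "harbor linen keeper": head "keeper", modifier "harbor linen".
Inside "harbor linen": head "linen", modifier "harbor".
So the structure is [[village [market [cavern cedar]]] [[harbor linen] keeper]].

[[village [market [cavern cedar]]] [[harbor linen] keeper]]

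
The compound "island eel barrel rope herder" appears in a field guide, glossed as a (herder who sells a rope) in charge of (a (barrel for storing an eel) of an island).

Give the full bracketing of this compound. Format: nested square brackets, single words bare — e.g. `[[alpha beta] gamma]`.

[[island [eel barrel]] [rope herder]]

At the top level: head "herder" (specifically "rope herder"); modifier "island eel barrel".
"island eel barrel" → head "barrel" (specifically "eel barrel"), modifier "island".
"eel barrel" → head "barrel", modifier "eel".
"rope herder" → head "herder", modifier "rope".
Putting it together: [[island [eel barrel]] [rope herder]].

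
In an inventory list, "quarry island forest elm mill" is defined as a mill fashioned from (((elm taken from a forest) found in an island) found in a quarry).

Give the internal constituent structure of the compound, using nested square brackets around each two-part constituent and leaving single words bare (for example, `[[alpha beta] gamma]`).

[[quarry [island [forest elm]]] mill]

Whole compound: head "mill", modifier "quarry island forest elm".
"quarry island forest elm" → head "elm" (specifically "island forest elm"), modifier "quarry".
"island forest elm" → head "elm" (specifically "forest elm"), modifier "island".
"forest elm" → head "elm", modifier "forest".
Putting it together: [[quarry [island [forest elm]]] mill].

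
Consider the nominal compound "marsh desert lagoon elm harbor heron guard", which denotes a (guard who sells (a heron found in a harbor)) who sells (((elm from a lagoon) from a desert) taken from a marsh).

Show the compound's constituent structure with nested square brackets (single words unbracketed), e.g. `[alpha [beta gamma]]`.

[[marsh [desert [lagoon elm]]] [[harbor heron] guard]]

Overall it is a kind of guard (specifically "harbor heron guard"); the modifier is "marsh desert lagoon elm".
Within "marsh desert lagoon elm", the head is "elm" (specifically "desert lagoon elm") and the modifier is "marsh".
Within "desert lagoon elm", the head is "elm" (specifically "lagoon elm") and the modifier is "desert".
Within "lagoon elm", the head is "elm" and the modifier is "lagoon".
Within "harbor heron guard", the head is "guard" and the modifier is "harbor heron".
Within "harbor heron", the head is "heron" and the modifier is "harbor".
Putting it together: [[marsh [desert [lagoon elm]]] [[harbor heron] guard]].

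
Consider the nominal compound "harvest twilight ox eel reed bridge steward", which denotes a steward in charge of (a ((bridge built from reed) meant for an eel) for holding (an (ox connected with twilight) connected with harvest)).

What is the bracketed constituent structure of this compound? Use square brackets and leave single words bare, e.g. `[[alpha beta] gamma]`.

[[[harvest [twilight ox]] [eel [reed bridge]]] steward]

Whole compound: head "steward", modifier "harvest twilight ox eel reed bridge".
"harvest twilight ox eel reed bridge" → head "bridge" (specifically "eel reed bridge"), modifier "harvest twilight ox".
"harvest twilight ox" → head "ox" (specifically "twilight ox"), modifier "harvest".
"twilight ox" → head "ox", modifier "twilight".
"eel reed bridge" → head "bridge" (specifically "reed bridge"), modifier "eel".
"reed bridge" → head "bridge", modifier "reed".
Putting it together: [[[harvest [twilight ox]] [eel [reed bridge]]] steward].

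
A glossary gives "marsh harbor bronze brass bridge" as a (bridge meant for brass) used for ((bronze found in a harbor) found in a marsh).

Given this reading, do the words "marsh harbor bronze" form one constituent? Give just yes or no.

yes

The paraphrase groups the words so that "marsh harbor bronze" is one unit: it corresponds to a single parenthesized sub-phrase.
The full structure is [[marsh [harbor bronze]] [brass bridge]], in which [marsh harbor bronze] is a constituent.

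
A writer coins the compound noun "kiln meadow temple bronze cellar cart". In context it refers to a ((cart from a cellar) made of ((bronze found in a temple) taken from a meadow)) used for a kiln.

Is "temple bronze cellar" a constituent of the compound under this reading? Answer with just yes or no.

The top-level split is [kiln] [meadow temple bronze cellar cart]; the full structure is [kiln [[meadow [temple bronze]] [cellar cart]]].
"temple bronze cellar" straddles a constituent boundary, so it is not a single unit.

no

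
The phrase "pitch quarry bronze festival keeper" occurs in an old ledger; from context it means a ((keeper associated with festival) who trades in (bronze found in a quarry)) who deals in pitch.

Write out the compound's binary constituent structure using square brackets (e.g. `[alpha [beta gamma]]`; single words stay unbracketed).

[pitch [[quarry bronze] [festival keeper]]]

Whole compound: head "keeper" (specifically "quarry bronze festival keeper"), modifier "pitch".
"quarry bronze festival keeper" → head "keeper" (specifically "festival keeper"), modifier "quarry bronze".
"quarry bronze" → head "bronze", modifier "quarry".
"festival keeper" → head "keeper", modifier "festival".
Putting it together: [pitch [[quarry bronze] [festival keeper]]].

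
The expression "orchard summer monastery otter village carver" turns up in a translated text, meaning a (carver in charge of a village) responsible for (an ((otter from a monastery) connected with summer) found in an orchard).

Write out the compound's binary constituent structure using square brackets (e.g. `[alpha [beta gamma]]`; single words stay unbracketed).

The outermost head in the paraphrase is "carver" (specifically "village carver"), modified by "orchard summer monastery otter".
"orchard summer monastery otter" → head "otter" (specifically "summer monastery otter"), modifier "orchard".
"summer monastery otter" → head "otter" (specifically "monastery otter"), modifier "summer".
"monastery otter" → head "otter", modifier "monastery".
"village carver" → head "carver", modifier "village".
Putting it together: [[orchard [summer [monastery otter]]] [village carver]].

[[orchard [summer [monastery otter]]] [village carver]]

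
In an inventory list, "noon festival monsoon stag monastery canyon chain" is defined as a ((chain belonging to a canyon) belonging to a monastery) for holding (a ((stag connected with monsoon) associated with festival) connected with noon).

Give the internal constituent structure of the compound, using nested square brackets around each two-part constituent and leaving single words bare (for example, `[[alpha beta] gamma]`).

[[noon [festival [monsoon stag]]] [monastery [canyon chain]]]

Overall it is a kind of chain (specifically "monastery canyon chain"); the modifier is "noon festival monsoon stag".
Inside "noon festival monsoon stag": head "stag" (specifically "festival monsoon stag"), modifier "noon".
Inside "festival monsoon stag": head "stag" (specifically "monsoon stag"), modifier "festival".
Inside "monsoon stag": head "stag", modifier "monsoon".
Inside "monastery canyon chain": head "chain" (specifically "canyon chain"), modifier "monastery".
Inside "canyon chain": head "chain", modifier "canyon".
Assembled: [[noon [festival [monsoon stag]]] [monastery [canyon chain]]].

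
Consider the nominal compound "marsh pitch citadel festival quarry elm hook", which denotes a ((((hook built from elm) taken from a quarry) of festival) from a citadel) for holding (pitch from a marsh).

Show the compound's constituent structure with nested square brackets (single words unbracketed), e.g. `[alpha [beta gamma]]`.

[[marsh pitch] [citadel [festival [quarry [elm hook]]]]]

The outermost head in the paraphrase is "hook" (specifically "citadel festival quarry elm hook"), modified by "marsh pitch".
Inside "marsh pitch": head "pitch", modifier "marsh".
Inside "citadel festival quarry elm hook": head "hook" (specifically "festival quarry elm hook"), modifier "citadel".
Inside "festival quarry elm hook": head "hook" (specifically "quarry elm hook"), modifier "festival".
Inside "quarry elm hook": head "hook" (specifically "elm hook"), modifier "quarry".
Inside "elm hook": head "hook", modifier "elm".
So the structure is [[marsh pitch] [citadel [festival [quarry [elm hook]]]]].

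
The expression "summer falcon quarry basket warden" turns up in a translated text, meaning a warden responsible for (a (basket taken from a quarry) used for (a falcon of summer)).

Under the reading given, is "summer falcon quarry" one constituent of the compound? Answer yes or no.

no

The top-level split is [summer falcon quarry basket] [warden]; the full structure is [[[summer falcon] [quarry basket]] warden].
"summer falcon quarry" straddles a constituent boundary, so it is not a single unit.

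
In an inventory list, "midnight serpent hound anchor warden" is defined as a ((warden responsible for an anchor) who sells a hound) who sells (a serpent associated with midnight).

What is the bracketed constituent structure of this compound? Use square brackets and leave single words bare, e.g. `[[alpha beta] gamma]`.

Overall it is a kind of warden (specifically "hound anchor warden"); the modifier is "midnight serpent".
Within "midnight serpent", the head is "serpent" and the modifier is "midnight".
Within "hound anchor warden", the head is "warden" (specifically "anchor warden") and the modifier is "hound".
Within "anchor warden", the head is "warden" and the modifier is "anchor".
Putting it together: [[midnight serpent] [hound [anchor warden]]].

[[midnight serpent] [hound [anchor warden]]]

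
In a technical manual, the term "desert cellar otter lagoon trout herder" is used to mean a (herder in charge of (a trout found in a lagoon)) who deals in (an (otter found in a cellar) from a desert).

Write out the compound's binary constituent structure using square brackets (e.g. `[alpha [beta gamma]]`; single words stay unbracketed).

Whole compound: head "herder" (specifically "lagoon trout herder"), modifier "desert cellar otter".
Inside "desert cellar otter": head "otter" (specifically "cellar otter"), modifier "desert".
Inside "cellar otter": head "otter", modifier "cellar".
Inside "lagoon trout herder": head "herder", modifier "lagoon trout".
Inside "lagoon trout": head "trout", modifier "lagoon".
So the structure is [[desert [cellar otter]] [[lagoon trout] herder]].

[[desert [cellar otter]] [[lagoon trout] herder]]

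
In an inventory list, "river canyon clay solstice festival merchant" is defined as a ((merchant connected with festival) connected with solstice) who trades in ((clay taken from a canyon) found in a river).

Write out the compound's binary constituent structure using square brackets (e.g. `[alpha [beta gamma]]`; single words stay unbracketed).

The outermost head in the paraphrase is "merchant" (specifically "solstice festival merchant"), modified by "river canyon clay".
Within "river canyon clay", the head is "clay" (specifically "canyon clay") and the modifier is "river".
Within "canyon clay", the head is "clay" and the modifier is "canyon".
Within "solstice festival merchant", the head is "merchant" (specifically "festival merchant") and the modifier is "solstice".
Within "festival merchant", the head is "merchant" and the modifier is "festival".
Putting it together: [[river [canyon clay]] [solstice [festival merchant]]].

[[river [canyon clay]] [solstice [festival merchant]]]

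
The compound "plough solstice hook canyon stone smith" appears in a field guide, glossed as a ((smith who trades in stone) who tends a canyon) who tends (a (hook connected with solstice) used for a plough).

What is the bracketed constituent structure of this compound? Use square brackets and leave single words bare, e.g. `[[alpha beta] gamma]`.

At the top level: head "smith" (specifically "canyon stone smith"); modifier "plough solstice hook".
Inside "plough solstice hook": head "hook" (specifically "solstice hook"), modifier "plough".
Inside "solstice hook": head "hook", modifier "solstice".
Inside "canyon stone smith": head "smith" (specifically "stone smith"), modifier "canyon".
Inside "stone smith": head "smith", modifier "stone".
Assembled: [[plough [solstice hook]] [canyon [stone smith]]].

[[plough [solstice hook]] [canyon [stone smith]]]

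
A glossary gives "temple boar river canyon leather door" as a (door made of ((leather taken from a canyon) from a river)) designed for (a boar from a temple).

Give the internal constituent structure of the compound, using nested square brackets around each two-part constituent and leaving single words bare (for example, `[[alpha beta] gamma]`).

[[temple boar] [[river [canyon leather]] door]]

At the top level: head "door" (specifically "river canyon leather door"); modifier "temple boar".
Within "temple boar", the head is "boar" and the modifier is "temple".
Within "river canyon leather door", the head is "door" and the modifier is "river canyon leather".
Within "river canyon leather", the head is "leather" (specifically "canyon leather") and the modifier is "river".
Within "canyon leather", the head is "leather" and the modifier is "canyon".
Putting it together: [[temple boar] [[river [canyon leather]] door]].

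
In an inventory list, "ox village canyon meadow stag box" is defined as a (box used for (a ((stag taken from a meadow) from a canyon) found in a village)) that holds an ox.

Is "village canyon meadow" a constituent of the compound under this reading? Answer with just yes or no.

The top-level split is [ox] [village canyon meadow stag box]; the full structure is [ox [[village [canyon [meadow stag]]] box]].
"village canyon meadow" straddles a constituent boundary, so it is not a single unit.

no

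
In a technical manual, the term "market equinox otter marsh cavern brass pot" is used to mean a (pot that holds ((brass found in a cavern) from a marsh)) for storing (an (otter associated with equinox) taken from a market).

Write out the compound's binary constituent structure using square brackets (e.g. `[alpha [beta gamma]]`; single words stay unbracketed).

[[market [equinox otter]] [[marsh [cavern brass]] pot]]

The outermost head in the paraphrase is "pot" (specifically "marsh cavern brass pot"), modified by "market equinox otter".
"market equinox otter" → head "otter" (specifically "equinox otter"), modifier "market".
"equinox otter" → head "otter", modifier "equinox".
"marsh cavern brass pot" → head "pot", modifier "marsh cavern brass".
"marsh cavern brass" → head "brass" (specifically "cavern brass"), modifier "marsh".
"cavern brass" → head "brass", modifier "cavern".
Assembled: [[market [equinox otter]] [[marsh [cavern brass]] pot]].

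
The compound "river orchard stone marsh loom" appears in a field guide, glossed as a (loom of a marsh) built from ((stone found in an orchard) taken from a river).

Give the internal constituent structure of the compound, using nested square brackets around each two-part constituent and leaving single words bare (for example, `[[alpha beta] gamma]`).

[[river [orchard stone]] [marsh loom]]

Whole compound: head "loom" (specifically "marsh loom"), modifier "river orchard stone".
Inside "river orchard stone": head "stone" (specifically "orchard stone"), modifier "river".
Inside "orchard stone": head "stone", modifier "orchard".
Inside "marsh loom": head "loom", modifier "marsh".
Assembled: [[river [orchard stone]] [marsh loom]].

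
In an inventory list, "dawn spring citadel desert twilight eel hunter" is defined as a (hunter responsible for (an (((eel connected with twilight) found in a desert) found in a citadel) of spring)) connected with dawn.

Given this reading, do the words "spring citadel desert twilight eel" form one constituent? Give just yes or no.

yes

The paraphrase groups the words so that "spring citadel desert twilight eel" is one unit: it corresponds to a single parenthesized sub-phrase.
The full structure is [dawn [[spring [citadel [desert [twilight eel]]]] hunter]], in which [spring citadel desert twilight eel] is a constituent.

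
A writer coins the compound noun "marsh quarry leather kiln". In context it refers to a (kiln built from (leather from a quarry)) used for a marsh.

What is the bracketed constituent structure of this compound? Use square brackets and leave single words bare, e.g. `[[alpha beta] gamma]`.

[marsh [[quarry leather] kiln]]

Overall it is a kind of kiln (specifically "quarry leather kiln"); the modifier is "marsh".
"quarry leather kiln" → head "kiln", modifier "quarry leather".
"quarry leather" → head "leather", modifier "quarry".
Assembled: [marsh [[quarry leather] kiln]].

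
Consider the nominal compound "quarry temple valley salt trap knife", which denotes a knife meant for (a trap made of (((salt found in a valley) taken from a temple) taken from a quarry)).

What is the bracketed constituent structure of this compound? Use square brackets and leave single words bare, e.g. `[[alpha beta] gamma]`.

Overall it is a kind of knife; the modifier is "quarry temple valley salt trap".
Within "quarry temple valley salt trap", the head is "trap" and the modifier is "quarry temple valley salt".
Within "quarry temple valley salt", the head is "salt" (specifically "temple valley salt") and the modifier is "quarry".
Within "temple valley salt", the head is "salt" (specifically "valley salt") and the modifier is "temple".
Within "valley salt", the head is "salt" and the modifier is "valley".
So the structure is [[[quarry [temple [valley salt]]] trap] knife].

[[[quarry [temple [valley salt]]] trap] knife]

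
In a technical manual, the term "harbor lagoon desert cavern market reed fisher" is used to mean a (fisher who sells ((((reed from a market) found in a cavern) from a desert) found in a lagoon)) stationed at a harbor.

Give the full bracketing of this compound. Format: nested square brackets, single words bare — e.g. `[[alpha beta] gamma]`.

The outermost head in the paraphrase is "fisher" (specifically "lagoon desert cavern market reed fisher"), modified by "harbor".
Inside "lagoon desert cavern market reed fisher": head "fisher", modifier "lagoon desert cavern market reed".
Inside "lagoon desert cavern market reed": head "reed" (specifically "desert cavern market reed"), modifier "lagoon".
Inside "desert cavern market reed": head "reed" (specifically "cavern market reed"), modifier "desert".
Inside "cavern market reed": head "reed" (specifically "market reed"), modifier "cavern".
Inside "market reed": head "reed", modifier "market".
Putting it together: [harbor [[lagoon [desert [cavern [market reed]]]] fisher]].

[harbor [[lagoon [desert [cavern [market reed]]]] fisher]]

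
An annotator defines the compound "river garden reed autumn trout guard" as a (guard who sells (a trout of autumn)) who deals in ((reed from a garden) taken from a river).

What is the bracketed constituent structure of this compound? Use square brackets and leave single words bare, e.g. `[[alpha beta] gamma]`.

Whole compound: head "guard" (specifically "autumn trout guard"), modifier "river garden reed".
"river garden reed" → head "reed" (specifically "garden reed"), modifier "river".
"garden reed" → head "reed", modifier "garden".
"autumn trout guard" → head "guard", modifier "autumn trout".
"autumn trout" → head "trout", modifier "autumn".
Putting it together: [[river [garden reed]] [[autumn trout] guard]].

[[river [garden reed]] [[autumn trout] guard]]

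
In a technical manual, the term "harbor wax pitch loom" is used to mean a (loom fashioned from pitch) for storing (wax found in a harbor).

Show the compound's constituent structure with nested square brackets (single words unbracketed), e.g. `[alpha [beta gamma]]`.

Overall it is a kind of loom (specifically "pitch loom"); the modifier is "harbor wax".
Within "harbor wax", the head is "wax" and the modifier is "harbor".
Within "pitch loom", the head is "loom" and the modifier is "pitch".
Assembled: [[harbor wax] [pitch loom]].

[[harbor wax] [pitch loom]]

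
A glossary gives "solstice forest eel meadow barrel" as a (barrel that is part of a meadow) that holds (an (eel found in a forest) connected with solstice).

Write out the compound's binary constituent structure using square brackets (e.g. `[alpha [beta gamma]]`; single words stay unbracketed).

[[solstice [forest eel]] [meadow barrel]]

Overall it is a kind of barrel (specifically "meadow barrel"); the modifier is "solstice forest eel".
Inside "solstice forest eel": head "eel" (specifically "forest eel"), modifier "solstice".
Inside "forest eel": head "eel", modifier "forest".
Inside "meadow barrel": head "barrel", modifier "meadow".
So the structure is [[solstice [forest eel]] [meadow barrel]].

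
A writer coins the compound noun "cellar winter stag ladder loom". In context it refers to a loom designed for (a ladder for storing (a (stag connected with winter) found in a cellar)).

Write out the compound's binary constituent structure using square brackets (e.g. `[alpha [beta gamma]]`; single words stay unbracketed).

[[[cellar [winter stag]] ladder] loom]

At the top level: head "loom"; modifier "cellar winter stag ladder".
Inside "cellar winter stag ladder": head "ladder", modifier "cellar winter stag".
Inside "cellar winter stag": head "stag" (specifically "winter stag"), modifier "cellar".
Inside "winter stag": head "stag", modifier "winter".
So the structure is [[[cellar [winter stag]] ladder] loom].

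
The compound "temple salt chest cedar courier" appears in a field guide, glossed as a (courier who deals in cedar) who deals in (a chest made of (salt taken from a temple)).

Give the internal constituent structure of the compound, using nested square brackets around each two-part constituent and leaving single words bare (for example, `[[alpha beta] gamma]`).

The outermost head in the paraphrase is "courier" (specifically "cedar courier"), modified by "temple salt chest".
Within "temple salt chest", the head is "chest" and the modifier is "temple salt".
Within "temple salt", the head is "salt" and the modifier is "temple".
Within "cedar courier", the head is "courier" and the modifier is "cedar".
Putting it together: [[[temple salt] chest] [cedar courier]].

[[[temple salt] chest] [cedar courier]]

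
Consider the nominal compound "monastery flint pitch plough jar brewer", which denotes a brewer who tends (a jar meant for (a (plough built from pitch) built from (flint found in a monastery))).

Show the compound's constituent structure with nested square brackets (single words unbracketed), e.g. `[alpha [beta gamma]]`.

Overall it is a kind of brewer; the modifier is "monastery flint pitch plough jar".
"monastery flint pitch plough jar" → head "jar", modifier "monastery flint pitch plough".
"monastery flint pitch plough" → head "plough" (specifically "pitch plough"), modifier "monastery flint".
"monastery flint" → head "flint", modifier "monastery".
"pitch plough" → head "plough", modifier "pitch".
Putting it together: [[[[monastery flint] [pitch plough]] jar] brewer].

[[[[monastery flint] [pitch plough]] jar] brewer]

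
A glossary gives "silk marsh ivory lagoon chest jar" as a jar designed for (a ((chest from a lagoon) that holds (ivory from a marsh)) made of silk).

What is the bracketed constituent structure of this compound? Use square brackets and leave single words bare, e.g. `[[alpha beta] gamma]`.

[[silk [[marsh ivory] [lagoon chest]]] jar]

Overall it is a kind of jar; the modifier is "silk marsh ivory lagoon chest".
Inside "silk marsh ivory lagoon chest": head "chest" (specifically "marsh ivory lagoon chest"), modifier "silk".
Inside "marsh ivory lagoon chest": head "chest" (specifically "lagoon chest"), modifier "marsh ivory".
Inside "marsh ivory": head "ivory", modifier "marsh".
Inside "lagoon chest": head "chest", modifier "lagoon".
Assembled: [[silk [[marsh ivory] [lagoon chest]]] jar].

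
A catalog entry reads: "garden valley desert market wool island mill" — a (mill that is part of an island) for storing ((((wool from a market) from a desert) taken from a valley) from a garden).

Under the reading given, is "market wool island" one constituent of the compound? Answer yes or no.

no

The top-level split is [garden valley desert market wool] [island mill]; the full structure is [[garden [valley [desert [market wool]]]] [island mill]].
"market wool island" straddles a constituent boundary, so it is not a single unit.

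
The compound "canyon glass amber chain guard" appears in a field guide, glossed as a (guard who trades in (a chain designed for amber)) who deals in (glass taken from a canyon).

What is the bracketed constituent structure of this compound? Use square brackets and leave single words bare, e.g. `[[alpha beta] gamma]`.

[[canyon glass] [[amber chain] guard]]

Whole compound: head "guard" (specifically "amber chain guard"), modifier "canyon glass".
Within "canyon glass", the head is "glass" and the modifier is "canyon".
Within "amber chain guard", the head is "guard" and the modifier is "amber chain".
Within "amber chain", the head is "chain" and the modifier is "amber".
Assembled: [[canyon glass] [[amber chain] guard]].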